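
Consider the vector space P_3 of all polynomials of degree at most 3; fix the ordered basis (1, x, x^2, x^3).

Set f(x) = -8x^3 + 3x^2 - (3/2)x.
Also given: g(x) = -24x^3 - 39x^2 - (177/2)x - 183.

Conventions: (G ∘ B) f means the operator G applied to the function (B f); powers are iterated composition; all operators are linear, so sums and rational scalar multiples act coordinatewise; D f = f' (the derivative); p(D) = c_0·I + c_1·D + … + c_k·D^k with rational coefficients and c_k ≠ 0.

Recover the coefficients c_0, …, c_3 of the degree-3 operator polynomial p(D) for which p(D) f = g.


p(D) = 3·I + 2·D + 2·D^2 + 4·D^3, i.e. c_0 = 3, c_1 = 2, c_2 = 2, c_3 = 4

D^0 f = -8x^3 + 3x^2 - (3/2)x
D^1 f = -24x^2 + 6x - 3/2
D^2 f = -48x + 6
D^3 f = -48
matching coefficients of g against c_0 f + c_1 Df + … from the top degree down determines the c_i
solution: c_0 = 3, c_1 = 2, c_2 = 2, c_3 = 4


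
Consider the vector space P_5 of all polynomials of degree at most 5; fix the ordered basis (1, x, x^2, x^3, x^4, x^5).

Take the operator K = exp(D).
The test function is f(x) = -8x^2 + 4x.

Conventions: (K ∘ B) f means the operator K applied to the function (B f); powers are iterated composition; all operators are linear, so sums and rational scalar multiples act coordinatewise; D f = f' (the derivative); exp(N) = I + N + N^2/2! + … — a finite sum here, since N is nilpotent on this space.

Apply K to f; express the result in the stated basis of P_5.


the image equals g(x) = -8x^2 - 12x - 4

order-1 term: -16x + 4
order-2 term: -8
the series for exp(D) f terminates at order 2
exp(D) f = -8x^2 - 12x - 4


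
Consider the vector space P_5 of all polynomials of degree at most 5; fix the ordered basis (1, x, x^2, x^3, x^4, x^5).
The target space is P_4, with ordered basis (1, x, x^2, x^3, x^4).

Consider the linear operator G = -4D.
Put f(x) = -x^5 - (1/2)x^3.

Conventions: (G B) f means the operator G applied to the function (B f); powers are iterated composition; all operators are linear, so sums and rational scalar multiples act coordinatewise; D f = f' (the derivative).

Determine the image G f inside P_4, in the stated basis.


D f = -5x^4 - (3/2)x^2
(-4D) f = 20x^4 + 6x^2

the result is g(x) = 20x^4 + 6x^2


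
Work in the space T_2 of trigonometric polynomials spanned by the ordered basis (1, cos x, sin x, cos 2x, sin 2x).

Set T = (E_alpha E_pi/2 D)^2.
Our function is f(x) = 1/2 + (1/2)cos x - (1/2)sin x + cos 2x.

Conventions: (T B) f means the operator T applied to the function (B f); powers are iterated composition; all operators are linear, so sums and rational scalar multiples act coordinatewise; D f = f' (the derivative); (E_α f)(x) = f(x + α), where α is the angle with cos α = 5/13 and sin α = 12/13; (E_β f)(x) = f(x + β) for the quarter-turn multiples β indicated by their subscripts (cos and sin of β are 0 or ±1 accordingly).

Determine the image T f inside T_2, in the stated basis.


D f = -(1/2)cos x - (1/2)sin x - 2sin 2x
E_pi/2 D f = -(1/2)cos x + (1/2)sin x + 2sin 2x
E_alpha E_pi/2 D f = (7/26)cos x + (17/26)sin x + (240/169)cos 2x - (238/169)sin 2x
D (E_alpha E_pi/2 D) f = (17/26)cos x - (7/26)sin x - (476/169)cos 2x - (480/169)sin 2x
E_pi/2 D (E_alpha E_pi/2 D) f = -(7/26)cos x - (17/26)sin x + (476/169)cos 2x + (480/169)sin 2x
E_alpha E_pi/2 D (E_alpha E_pi/2 D) f = -(239/338)cos x - (1/338)sin x + (956/28561)cos 2x - (114240/28561)sin 2x

g(x) = -(239/338)cos x - (1/338)sin x + (956/28561)cos 2x - (114240/28561)sin 2x


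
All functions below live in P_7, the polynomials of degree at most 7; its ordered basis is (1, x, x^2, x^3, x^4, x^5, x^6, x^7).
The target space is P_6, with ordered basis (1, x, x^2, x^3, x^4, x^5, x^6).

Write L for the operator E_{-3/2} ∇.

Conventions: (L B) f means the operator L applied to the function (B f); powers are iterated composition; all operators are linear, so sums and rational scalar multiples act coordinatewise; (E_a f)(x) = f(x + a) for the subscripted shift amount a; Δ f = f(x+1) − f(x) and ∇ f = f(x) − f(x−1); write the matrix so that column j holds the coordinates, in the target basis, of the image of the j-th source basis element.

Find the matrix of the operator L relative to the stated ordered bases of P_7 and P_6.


image of 1: 0
image of x: 1
image of x^2: 2x - 4
image of x^3: 3x^2 - 12x + 49/4
image of x^4: 4x^3 - 24x^2 + 49x - 34
image of x^5: 5x^4 - 40x^3 + (245/2)x^2 - 170x + 1441/16
image of x^6: 6x^5 - 60x^4 + 245x^3 - 510x^2 + (4323/8)x - 931/4
image of x^7: 7x^6 - 84x^5 + (1715/4)x^4 - 1190x^3 + (30261/16)x^2 - (6517/4)x + 37969/64
each image's coordinates form column j of the matrix

the matrix is [[0, 1, -4, 49/4, -34, 1441/16, -931/4, 37969/64]; [0, 0, 2, -12, 49, -170, 4323/8, -6517/4]; [0, 0, 0, 3, -24, 245/2, -510, 30261/16]; [0, 0, 0, 0, 4, -40, 245, -1190]; [0, 0, 0, 0, 0, 5, -60, 1715/4]; [0, 0, 0, 0, 0, 0, 6, -84]; [0, 0, 0, 0, 0, 0, 0, 7]] (rows listed top to bottom)


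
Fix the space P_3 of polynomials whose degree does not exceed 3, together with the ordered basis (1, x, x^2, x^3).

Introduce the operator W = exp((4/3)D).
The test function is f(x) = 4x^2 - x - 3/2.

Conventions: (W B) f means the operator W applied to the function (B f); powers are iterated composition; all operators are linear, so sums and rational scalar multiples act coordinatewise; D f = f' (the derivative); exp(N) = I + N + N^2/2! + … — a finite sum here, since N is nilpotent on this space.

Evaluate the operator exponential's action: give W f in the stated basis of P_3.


the image equals g(x) = 4x^2 + (29/3)x + 77/18

order-1 term: (32/3)x - 4/3
order-2 term: 64/9
the series for exp((4/3)D) f terminates at order 2
exp((4/3)D) f = 4x^2 + (29/3)x + 77/18


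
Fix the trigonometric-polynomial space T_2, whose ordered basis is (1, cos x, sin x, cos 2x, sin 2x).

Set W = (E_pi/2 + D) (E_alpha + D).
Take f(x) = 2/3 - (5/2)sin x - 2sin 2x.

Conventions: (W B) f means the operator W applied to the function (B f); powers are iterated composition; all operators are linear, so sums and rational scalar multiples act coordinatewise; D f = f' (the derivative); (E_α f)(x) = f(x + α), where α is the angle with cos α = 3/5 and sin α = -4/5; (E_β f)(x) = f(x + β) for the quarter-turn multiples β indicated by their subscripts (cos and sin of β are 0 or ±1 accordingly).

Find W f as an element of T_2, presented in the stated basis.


g(x) = 2/3 - 3cos x + sin x + (16/5)cos 2x + (18/5)sin 2x

E_alpha f = 2/3 + 2cos x - (3/2)sin x + (48/25)cos 2x + (14/25)sin 2x
D f = -(5/2)cos x - 4cos 2x
(E_alpha + D) f = 2/3 - (1/2)cos x - (3/2)sin x - (52/25)cos 2x + (14/25)sin 2x
E_pi/2 (E_alpha + D) f = 2/3 - (3/2)cos x + (1/2)sin x + (52/25)cos 2x - (14/25)sin 2x
D (E_alpha + D) f = -(3/2)cos x + (1/2)sin x + (28/25)cos 2x + (104/25)sin 2x
(E_pi/2 + D) (E_alpha + D) f = 2/3 - 3cos x + sin x + (16/5)cos 2x + (18/5)sin 2x


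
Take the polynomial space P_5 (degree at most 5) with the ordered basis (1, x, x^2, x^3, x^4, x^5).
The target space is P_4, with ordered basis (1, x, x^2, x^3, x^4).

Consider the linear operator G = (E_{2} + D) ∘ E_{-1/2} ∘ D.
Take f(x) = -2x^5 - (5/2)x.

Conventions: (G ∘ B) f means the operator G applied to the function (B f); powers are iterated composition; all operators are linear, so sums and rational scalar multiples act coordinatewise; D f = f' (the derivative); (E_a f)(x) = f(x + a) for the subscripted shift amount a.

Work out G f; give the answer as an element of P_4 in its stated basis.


D f = -10x^4 - 5/2
E_{-1/2} D f = -10x^4 + 20x^3 - 15x^2 + 5x - 25/8
E_{2} E_{-1/2} D f = -10x^4 - 60x^3 - 135x^2 - 135x - 425/8
D E_{-1/2} D f = -40x^3 + 60x^2 - 30x + 5
(E_{2} + D) E_{-1/2} D f = -10x^4 - 100x^3 - 75x^2 - 165x - 385/8

the result is g(x) = -10x^4 - 100x^3 - 75x^2 - 165x - 385/8


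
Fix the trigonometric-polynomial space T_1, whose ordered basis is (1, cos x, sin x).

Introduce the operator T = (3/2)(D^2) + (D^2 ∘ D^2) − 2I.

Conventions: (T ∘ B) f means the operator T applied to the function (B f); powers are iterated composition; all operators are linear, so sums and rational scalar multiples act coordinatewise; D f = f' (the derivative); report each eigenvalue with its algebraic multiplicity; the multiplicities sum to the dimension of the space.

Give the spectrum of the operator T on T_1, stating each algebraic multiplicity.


λ = -5/2 (multiplicity 2), λ = -2 (multiplicity 1)

image of 1: -2
image of cos x: -(5/2)cos x
image of sin x: -(5/2)sin x
the matrix is diagonal; its diagonal is (-2, -5/2, -5/2)
for a triangular matrix the eigenvalues are the diagonal entries, with algebraic multiplicity their repetition count


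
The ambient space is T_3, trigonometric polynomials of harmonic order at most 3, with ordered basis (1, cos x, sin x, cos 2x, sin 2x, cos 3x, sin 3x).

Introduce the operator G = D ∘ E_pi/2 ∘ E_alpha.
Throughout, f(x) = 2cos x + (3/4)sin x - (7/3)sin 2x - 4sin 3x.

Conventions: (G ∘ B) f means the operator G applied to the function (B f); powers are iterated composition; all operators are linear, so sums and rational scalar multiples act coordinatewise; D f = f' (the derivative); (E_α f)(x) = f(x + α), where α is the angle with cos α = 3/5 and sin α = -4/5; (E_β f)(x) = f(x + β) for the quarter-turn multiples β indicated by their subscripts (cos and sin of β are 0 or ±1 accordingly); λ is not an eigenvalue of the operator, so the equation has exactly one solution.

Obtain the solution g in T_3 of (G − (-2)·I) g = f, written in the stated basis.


write g with unknown coordinates in the stated basis and equate coefficients in (G − (-2)·I) g = f
solving from the highest basis element down gives g = (11/13)cos x + (53/52)sin x + (49/12)cos 2x - (7/12)sin 2x - (528/221)cos 3x + (404/221)sin 3x
check: G g = (4/13)cos x - (67/52)sin x - (49/6)cos 2x - (7/6)sin 2x + (1056/221)cos 3x - (1692/221)sin 3x
so G g − (-2)·g = 2cos x + (3/4)sin x - (7/3)sin 2x - 4sin 3x = f ✓

the image equals g(x) = (11/13)cos x + (53/52)sin x + (49/12)cos 2x - (7/12)sin 2x - (528/221)cos 3x + (404/221)sin 3x


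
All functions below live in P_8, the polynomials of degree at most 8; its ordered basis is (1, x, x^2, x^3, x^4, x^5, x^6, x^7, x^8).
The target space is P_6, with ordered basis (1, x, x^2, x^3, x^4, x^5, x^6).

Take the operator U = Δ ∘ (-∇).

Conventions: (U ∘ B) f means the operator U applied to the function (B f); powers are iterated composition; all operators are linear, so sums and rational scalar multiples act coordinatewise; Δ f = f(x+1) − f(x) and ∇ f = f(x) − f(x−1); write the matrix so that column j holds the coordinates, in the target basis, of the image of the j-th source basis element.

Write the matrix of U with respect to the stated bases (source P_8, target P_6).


image of 1: 0
image of x: 0
image of x^2: -2
image of x^3: -6x
image of x^4: -12x^2 - 2
image of x^5: -20x^3 - 10x
image of x^6: -30x^4 - 30x^2 - 2
image of x^7: -42x^5 - 70x^3 - 14x
image of x^8: -56x^6 - 140x^4 - 56x^2 - 2
each image's coordinates form column j of the matrix

the matrix is [[0, 0, -2, 0, -2, 0, -2, 0, -2]; [0, 0, 0, -6, 0, -10, 0, -14, 0]; [0, 0, 0, 0, -12, 0, -30, 0, -56]; [0, 0, 0, 0, 0, -20, 0, -70, 0]; [0, 0, 0, 0, 0, 0, -30, 0, -140]; [0, 0, 0, 0, 0, 0, 0, -42, 0]; [0, 0, 0, 0, 0, 0, 0, 0, -56]] (rows listed top to bottom)


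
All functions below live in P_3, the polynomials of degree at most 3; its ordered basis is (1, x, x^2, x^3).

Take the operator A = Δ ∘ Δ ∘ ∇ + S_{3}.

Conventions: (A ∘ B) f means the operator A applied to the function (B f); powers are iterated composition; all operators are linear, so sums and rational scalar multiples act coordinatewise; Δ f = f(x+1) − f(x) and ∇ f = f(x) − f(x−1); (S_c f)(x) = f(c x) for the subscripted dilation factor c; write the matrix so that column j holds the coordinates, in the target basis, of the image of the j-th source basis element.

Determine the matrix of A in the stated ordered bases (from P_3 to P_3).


image of 1: 1
image of x: 3x
image of x^2: 9x^2
image of x^3: 27x^3 + 6
each image's coordinates form column j of the matrix

the matrix is [[1, 0, 0, 6]; [0, 3, 0, 0]; [0, 0, 9, 0]; [0, 0, 0, 27]] (rows listed top to bottom)


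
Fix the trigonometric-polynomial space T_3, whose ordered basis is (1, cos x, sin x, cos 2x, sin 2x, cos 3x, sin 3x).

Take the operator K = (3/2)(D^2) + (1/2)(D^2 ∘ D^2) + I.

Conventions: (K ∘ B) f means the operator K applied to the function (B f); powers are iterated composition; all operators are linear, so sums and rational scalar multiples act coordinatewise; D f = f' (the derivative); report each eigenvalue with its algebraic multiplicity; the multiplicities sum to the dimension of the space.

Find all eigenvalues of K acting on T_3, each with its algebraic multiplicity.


image of 1: 1
image of cos x: 0
image of sin x: 0
image of cos 2x: 3cos 2x
image of sin 2x: 3sin 2x
image of cos 3x: 28cos 3x
image of sin 3x: 28sin 3x
the matrix is diagonal; its diagonal is (1, 0, 0, 3, 3, 28, 28)
for a triangular matrix the eigenvalues are the diagonal entries, with algebraic multiplicity their repetition count

λ = 0 (multiplicity 2), λ = 1 (multiplicity 1), λ = 3 (multiplicity 2), λ = 28 (multiplicity 2)


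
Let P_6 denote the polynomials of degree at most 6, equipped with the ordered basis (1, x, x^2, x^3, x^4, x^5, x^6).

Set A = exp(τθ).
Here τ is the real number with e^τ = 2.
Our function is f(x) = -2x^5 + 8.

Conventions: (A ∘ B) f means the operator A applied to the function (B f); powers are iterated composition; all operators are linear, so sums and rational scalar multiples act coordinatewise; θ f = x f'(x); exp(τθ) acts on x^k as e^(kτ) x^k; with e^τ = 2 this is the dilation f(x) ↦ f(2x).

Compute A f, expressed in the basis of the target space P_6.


the image equals g(x) = -64x^5 + 8

exp(τθ) x^k = e^(kτ) x^k; with e^τ = 2 this sends x^k to 2^k x^k
x^5 ↦ 32 x^5
applying this coordinatewise to f: exp(τθ) f = -64x^5 + 8


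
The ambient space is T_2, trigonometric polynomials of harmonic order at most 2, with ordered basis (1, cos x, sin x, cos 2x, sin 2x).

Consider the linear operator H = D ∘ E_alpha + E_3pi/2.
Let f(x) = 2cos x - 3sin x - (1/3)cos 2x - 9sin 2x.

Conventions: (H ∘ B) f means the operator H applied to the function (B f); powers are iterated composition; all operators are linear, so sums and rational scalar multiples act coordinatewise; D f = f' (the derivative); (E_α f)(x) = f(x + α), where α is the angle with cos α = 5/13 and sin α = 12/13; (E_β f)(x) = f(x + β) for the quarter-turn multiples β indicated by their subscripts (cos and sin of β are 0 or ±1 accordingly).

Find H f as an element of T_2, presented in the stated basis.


g(x) = 4sin x + (6835/507)cos 2x + (10805/507)sin 2x

E_alpha f = -2cos x - 3sin x - (3121/507)cos 2x + (1111/169)sin 2x
D E_alpha f = -3cos x + 2sin x + (2222/169)cos 2x + (6242/507)sin 2x
E_3pi/2 f = 3cos x + 2sin x + (1/3)cos 2x + 9sin 2x
(D ∘ E_alpha + E_3pi/2) f = 4sin x + (6835/507)cos 2x + (10805/507)sin 2x


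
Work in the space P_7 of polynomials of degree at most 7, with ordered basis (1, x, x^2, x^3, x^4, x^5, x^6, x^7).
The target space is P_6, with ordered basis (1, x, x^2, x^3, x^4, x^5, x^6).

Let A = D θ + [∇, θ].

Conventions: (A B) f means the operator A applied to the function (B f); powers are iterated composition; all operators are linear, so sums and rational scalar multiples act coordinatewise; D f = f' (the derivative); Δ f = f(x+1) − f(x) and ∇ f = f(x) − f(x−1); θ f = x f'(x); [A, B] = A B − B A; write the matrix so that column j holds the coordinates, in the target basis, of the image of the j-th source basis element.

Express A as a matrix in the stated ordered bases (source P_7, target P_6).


the matrix is [[0, 2, -2, 3, -4, 5, -6, 7]; [0, 0, 6, -6, 12, -20, 30, -42]; [0, 0, 0, 12, -12, 30, -60, 105]; [0, 0, 0, 0, 20, -20, 60, -140]; [0, 0, 0, 0, 0, 30, -30, 105]; [0, 0, 0, 0, 0, 0, 42, -42]; [0, 0, 0, 0, 0, 0, 0, 56]] (rows listed top to bottom)

image of 1: 0
image of x: 2
image of x^2: 6x - 2
image of x^3: 12x^2 - 6x + 3
image of x^4: 20x^3 - 12x^2 + 12x - 4
image of x^5: 30x^4 - 20x^3 + 30x^2 - 20x + 5
image of x^6: 42x^5 - 30x^4 + 60x^3 - 60x^2 + 30x - 6
image of x^7: 56x^6 - 42x^5 + 105x^4 - 140x^3 + 105x^2 - 42x + 7
each image's coordinates form column j of the matrix


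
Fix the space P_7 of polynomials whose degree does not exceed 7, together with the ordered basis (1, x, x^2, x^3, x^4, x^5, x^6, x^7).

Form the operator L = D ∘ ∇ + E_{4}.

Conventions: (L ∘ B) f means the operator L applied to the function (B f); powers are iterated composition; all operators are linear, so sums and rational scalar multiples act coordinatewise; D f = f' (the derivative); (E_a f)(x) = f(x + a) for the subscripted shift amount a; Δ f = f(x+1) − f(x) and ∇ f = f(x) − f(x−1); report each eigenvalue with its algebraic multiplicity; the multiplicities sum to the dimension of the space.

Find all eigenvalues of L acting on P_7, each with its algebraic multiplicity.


λ = 1 (multiplicity 8)

image of 1: 1
image of x: x + 4
image of x^2: x^2 + 8x + 18
image of x^3: x^3 + 12x^2 + 54x + 61
image of x^4: x^4 + 16x^3 + 108x^2 + 244x + 260
image of x^5: x^5 + 20x^4 + 180x^3 + 610x^2 + 1300x + 1019
image of x^6: x^6 + 24x^5 + 270x^4 + 1220x^3 + 3900x^2 + 6114x + 4102
image of x^7: x^7 + 28x^6 + 378x^5 + 2135x^4 + 9100x^3 + 21399x^2 + 28714x + 16377
the matrix is upper triangular; its diagonal is (1, 1, 1, 1, 1, 1, 1, 1)
for a triangular matrix the eigenvalues are the diagonal entries, with algebraic multiplicity their repetition count


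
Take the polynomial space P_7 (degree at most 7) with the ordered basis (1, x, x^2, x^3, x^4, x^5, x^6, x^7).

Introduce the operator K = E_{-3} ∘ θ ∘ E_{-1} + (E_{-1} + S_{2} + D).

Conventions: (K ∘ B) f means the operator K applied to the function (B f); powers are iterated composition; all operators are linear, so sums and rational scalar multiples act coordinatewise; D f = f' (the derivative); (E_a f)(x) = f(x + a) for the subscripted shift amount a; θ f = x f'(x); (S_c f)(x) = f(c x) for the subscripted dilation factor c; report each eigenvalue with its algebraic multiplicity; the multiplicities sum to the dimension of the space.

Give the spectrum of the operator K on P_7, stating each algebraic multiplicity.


λ = 2 (multiplicity 1), λ = 4 (multiplicity 1), λ = 7 (multiplicity 1), λ = 12 (multiplicity 1), λ = 21 (multiplicity 1), λ = 38 (multiplicity 1), λ = 71 (multiplicity 1), λ = 136 (multiplicity 1)

image of 1: 2
image of x: 4x - 3
image of x^2: 7x^2 - 14x + 25
image of x^3: 12x^3 - 33x^2 + 123x - 145
image of x^4: 21x^4 - 60x^3 + 342x^2 - 836x + 769
image of x^5: 38x^5 - 95x^4 + 730x^3 - 2730x^2 + 5125x - 3841
image of x^6: 71x^6 - 138x^5 + 1335x^4 - 6740x^3 + 19215x^2 - 29190x + 18433
image of x^7: 136x^7 - 189x^6 + 2205x^5 - 14035x^4 + 53795x^3 - 123669x^2 + 157703x - 86017
the matrix is upper triangular; its diagonal is (2, 4, 7, 12, 21, 38, 71, 136)
for a triangular matrix the eigenvalues are the diagonal entries, with algebraic multiplicity their repetition count


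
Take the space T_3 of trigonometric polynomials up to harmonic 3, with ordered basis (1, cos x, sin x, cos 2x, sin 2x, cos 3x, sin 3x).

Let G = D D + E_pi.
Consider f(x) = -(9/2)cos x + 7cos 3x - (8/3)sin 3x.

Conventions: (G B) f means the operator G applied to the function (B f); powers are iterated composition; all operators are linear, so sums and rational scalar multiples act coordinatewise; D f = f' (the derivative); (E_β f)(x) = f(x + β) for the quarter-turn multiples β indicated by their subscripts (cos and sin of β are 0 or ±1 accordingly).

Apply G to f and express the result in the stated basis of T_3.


g(x) = 9cos x - 70cos 3x + (80/3)sin 3x

D f = (9/2)sin x - 8cos 3x - 21sin 3x
D D f = (9/2)cos x - 63cos 3x + 24sin 3x
E_pi f = (9/2)cos x - 7cos 3x + (8/3)sin 3x
(D D + E_pi) f = 9cos x - 70cos 3x + (80/3)sin 3x


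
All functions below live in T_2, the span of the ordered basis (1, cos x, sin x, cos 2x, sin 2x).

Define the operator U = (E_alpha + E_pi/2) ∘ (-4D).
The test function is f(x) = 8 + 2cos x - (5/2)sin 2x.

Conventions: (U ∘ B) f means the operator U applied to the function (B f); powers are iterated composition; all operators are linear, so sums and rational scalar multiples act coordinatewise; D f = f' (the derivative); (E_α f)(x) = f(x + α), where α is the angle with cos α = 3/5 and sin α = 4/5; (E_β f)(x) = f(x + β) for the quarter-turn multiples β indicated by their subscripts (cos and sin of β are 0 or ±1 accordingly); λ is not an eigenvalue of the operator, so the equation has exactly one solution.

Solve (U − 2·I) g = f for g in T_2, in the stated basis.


the result is g(x) = -4 + (13/41)cos x - (6/41)sin x + (160/857)cos 2x - (355/3428)sin 2x

write g with unknown coordinates in the stated basis and equate coefficients in (U − 2·I) g = f
solving from the highest basis element down gives g = -4 + (13/41)cos x - (6/41)sin x + (160/857)cos 2x - (355/3428)sin 2x
check: U g = (108/41)cos x - (12/41)sin x + (320/857)cos 2x - (2320/857)sin 2x
so U g − 2·g = 8 + 2cos x - (5/2)sin 2x = f ✓


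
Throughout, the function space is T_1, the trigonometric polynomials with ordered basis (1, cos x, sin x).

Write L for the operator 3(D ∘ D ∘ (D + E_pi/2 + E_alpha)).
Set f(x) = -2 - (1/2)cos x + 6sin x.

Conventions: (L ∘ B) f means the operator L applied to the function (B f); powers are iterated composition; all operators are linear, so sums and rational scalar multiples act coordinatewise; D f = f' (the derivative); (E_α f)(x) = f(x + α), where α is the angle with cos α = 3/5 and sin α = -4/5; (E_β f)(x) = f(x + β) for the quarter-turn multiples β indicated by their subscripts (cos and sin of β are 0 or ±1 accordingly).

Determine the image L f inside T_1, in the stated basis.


D f = 6cos x + (1/2)sin x
E_pi/2 f = -2 + 6cos x + (1/2)sin x
E_alpha f = -2 - (51/10)cos x + (16/5)sin x
(D + E_pi/2 + E_alpha) f = -4 + (69/10)cos x + (21/5)sin x
D (D + E_pi/2 + E_alpha) f = (21/5)cos x - (69/10)sin x
D D (D + E_pi/2 + E_alpha) f = -(69/10)cos x - (21/5)sin x
(3(D ∘ D ∘ (D + E_pi/2 + E_alpha))) f = -(207/10)cos x - (63/5)sin x

the image equals g(x) = -(207/10)cos x - (63/5)sin x


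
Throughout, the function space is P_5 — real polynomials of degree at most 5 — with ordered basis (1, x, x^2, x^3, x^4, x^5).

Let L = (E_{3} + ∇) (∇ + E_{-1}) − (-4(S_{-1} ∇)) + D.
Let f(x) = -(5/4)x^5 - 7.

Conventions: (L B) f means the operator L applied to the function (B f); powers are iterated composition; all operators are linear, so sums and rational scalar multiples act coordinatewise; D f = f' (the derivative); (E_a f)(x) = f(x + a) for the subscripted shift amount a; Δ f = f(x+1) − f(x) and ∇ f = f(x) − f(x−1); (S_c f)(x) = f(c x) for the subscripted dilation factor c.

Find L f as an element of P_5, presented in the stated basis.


the image equals g(x) = -(5/4)x^5 - (225/4)x^4 - 150x^3 - 400x^2 - 525x - 317

∇ f = -(25/4)x^4 + (25/2)x^3 - (25/2)x^2 + (25/4)x - 5/4
E_{-1} f = -(5/4)x^5 + (25/4)x^4 - (25/2)x^3 + (25/2)x^2 - (25/4)x - 23/4
(∇ + E_{-1}) f = -(5/4)x^5 - 7
E_{3} (∇ + E_{-1}) f = -(5/4)x^5 - (75/4)x^4 - (225/2)x^3 - (675/2)x^2 - (2025/4)x - 1243/4
∇ (∇ + E_{-1}) f = -(25/4)x^4 + (25/2)x^3 - (25/2)x^2 + (25/4)x - 5/4
(E_{3} + ∇) (∇ + E_{-1}) f = -(5/4)x^5 - 25x^4 - 100x^3 - 350x^2 - 500x - 312
∇ f = -(25/4)x^4 + (25/2)x^3 - (25/2)x^2 + (25/4)x - 5/4
S_{-1} ∇ f = -(25/4)x^4 - (25/2)x^3 - (25/2)x^2 - (25/4)x - 5/4
(-4(S_{-1} ∇)) f = 25x^4 + 50x^3 + 50x^2 + 25x + 5
(-(-4(S_{-1} ∇))) f = -25x^4 - 50x^3 - 50x^2 - 25x - 5
D f = -(25/4)x^4
((E_{3} + ∇) (∇ + E_{-1}) − (-4(S_{-1} ∇)) + D) f = -(5/4)x^5 - (225/4)x^4 - 150x^3 - 400x^2 - 525x - 317


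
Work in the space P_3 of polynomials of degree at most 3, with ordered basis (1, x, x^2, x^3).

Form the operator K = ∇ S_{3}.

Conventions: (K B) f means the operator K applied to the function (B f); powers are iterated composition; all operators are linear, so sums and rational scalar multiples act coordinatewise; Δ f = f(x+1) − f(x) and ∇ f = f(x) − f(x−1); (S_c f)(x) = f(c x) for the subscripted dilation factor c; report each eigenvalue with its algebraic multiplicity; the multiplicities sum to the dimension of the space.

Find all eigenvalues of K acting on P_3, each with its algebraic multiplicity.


λ = 0 (multiplicity 4)

image of 1: 0
image of x: 3
image of x^2: 18x - 9
image of x^3: 81x^2 - 81x + 27
the matrix is upper triangular; its diagonal is (0, 0, 0, 0)
for a triangular matrix the eigenvalues are the diagonal entries, with algebraic multiplicity their repetition count


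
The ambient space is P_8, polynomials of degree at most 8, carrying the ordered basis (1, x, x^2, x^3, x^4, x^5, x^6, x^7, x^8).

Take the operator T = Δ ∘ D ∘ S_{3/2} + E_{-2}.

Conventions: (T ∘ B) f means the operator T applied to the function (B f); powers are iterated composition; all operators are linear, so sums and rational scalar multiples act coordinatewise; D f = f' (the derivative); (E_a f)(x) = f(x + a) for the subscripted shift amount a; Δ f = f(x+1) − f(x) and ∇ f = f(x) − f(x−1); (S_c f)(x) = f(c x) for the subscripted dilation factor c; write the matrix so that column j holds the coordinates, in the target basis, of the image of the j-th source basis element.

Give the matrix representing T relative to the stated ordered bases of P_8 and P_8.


image of 1: 1
image of x: x - 2
image of x^2: x^2 - 4x + 17/2
image of x^3: x^3 - 6x^2 + (129/4)x + 17/8
image of x^4: x^4 - 8x^3 + (339/4)x^2 + (115/4)x + 145/4
image of x^5: x^5 - 10x^4 + (1535/8)x^3 + (2365/16)x^2 + (1855/8)x + 191/32
image of x^6: x^6 - 12x^5 + (12855/32)x^4 + (8375/16)x^3 + (14775/16)x^2 + (4791/32)x + 4235/32
image of x^7: x^7 - 14x^6 + (51303/64)x^5 + (193795/128)x^4 + (94465/32)x^3 + (143619/128)x^2 + (74599/64)x - 1075/128
image of x^8: x^8 - 16x^7 + (49511/32)x^6 + (123445/32)x^5 + (265475/32)x^4 + (172291/32)x^3 + (195125/32)x^2 + (13159/32)x + 14753/32
each image's coordinates form column j of the matrix

the matrix is [[1, -2, 17/2, 17/8, 145/4, 191/32, 4235/32, -1075/128, 14753/32]; [0, 1, -4, 129/4, 115/4, 1855/8, 4791/32, 74599/64, 13159/32]; [0, 0, 1, -6, 339/4, 2365/16, 14775/16, 143619/128, 195125/32]; [0, 0, 0, 1, -8, 1535/8, 8375/16, 94465/32, 172291/32]; [0, 0, 0, 0, 1, -10, 12855/32, 193795/128, 265475/32]; [0, 0, 0, 0, 0, 1, -12, 51303/64, 123445/32]; [0, 0, 0, 0, 0, 0, 1, -14, 49511/32]; [0, 0, 0, 0, 0, 0, 0, 1, -16]; [0, 0, 0, 0, 0, 0, 0, 0, 1]] (rows listed top to bottom)


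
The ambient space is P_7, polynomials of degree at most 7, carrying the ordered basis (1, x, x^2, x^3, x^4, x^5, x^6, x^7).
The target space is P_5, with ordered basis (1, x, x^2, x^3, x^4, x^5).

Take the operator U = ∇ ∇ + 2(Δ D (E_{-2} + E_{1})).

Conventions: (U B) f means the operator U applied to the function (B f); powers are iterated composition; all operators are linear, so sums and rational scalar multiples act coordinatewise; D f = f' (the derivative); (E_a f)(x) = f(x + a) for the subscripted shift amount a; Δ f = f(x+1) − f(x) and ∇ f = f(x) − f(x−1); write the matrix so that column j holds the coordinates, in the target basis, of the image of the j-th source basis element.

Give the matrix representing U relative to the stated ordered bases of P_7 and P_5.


image of 1: 0
image of x: 0
image of x^2: 10
image of x^3: 30x - 6
image of x^4: 60x^2 - 24x + 126
image of x^5: 100x^3 - 60x^2 + 630x - 30
image of x^6: 150x^4 - 120x^3 + 1890x^2 - 180x + 806
image of x^7: 210x^5 - 210x^4 + 4410x^3 - 630x^2 + 5642x - 126
each image's coordinates form column j of the matrix

the matrix is [[0, 0, 10, -6, 126, -30, 806, -126]; [0, 0, 0, 30, -24, 630, -180, 5642]; [0, 0, 0, 0, 60, -60, 1890, -630]; [0, 0, 0, 0, 0, 100, -120, 4410]; [0, 0, 0, 0, 0, 0, 150, -210]; [0, 0, 0, 0, 0, 0, 0, 210]] (rows listed top to bottom)


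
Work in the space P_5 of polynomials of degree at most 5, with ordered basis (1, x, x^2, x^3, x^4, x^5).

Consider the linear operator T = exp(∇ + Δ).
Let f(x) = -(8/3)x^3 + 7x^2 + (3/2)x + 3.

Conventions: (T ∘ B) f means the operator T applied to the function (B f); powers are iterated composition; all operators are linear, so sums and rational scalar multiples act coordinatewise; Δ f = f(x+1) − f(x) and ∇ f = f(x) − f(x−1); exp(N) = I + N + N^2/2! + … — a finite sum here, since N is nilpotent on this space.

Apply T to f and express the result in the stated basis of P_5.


order-1 term: -16x^2 + 28x - 7/3
order-2 term: -32x + 28
order-3 term: -64/3
the series for exp(∇ + Δ) f terminates at order 3
exp(∇ + Δ) f = -(8/3)x^3 - 9x^2 - (5/2)x + 22/3

g(x) = -(8/3)x^3 - 9x^2 - (5/2)x + 22/3


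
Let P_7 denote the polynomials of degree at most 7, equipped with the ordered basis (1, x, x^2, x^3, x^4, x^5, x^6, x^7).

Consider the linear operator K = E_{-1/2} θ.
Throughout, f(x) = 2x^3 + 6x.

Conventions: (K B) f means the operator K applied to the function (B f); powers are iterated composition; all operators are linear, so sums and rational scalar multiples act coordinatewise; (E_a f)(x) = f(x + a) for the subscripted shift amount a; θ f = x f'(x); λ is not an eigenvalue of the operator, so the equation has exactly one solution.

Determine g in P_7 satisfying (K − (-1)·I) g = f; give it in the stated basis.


the image equals g(x) = (1/2)x^3 + (3/4)x^2 + (51/16)x + 45/32

write g with unknown coordinates in the stated basis and equate coefficients in (K − (-1)·I) g = f
solving from the highest basis element down gives g = (1/2)x^3 + (3/4)x^2 + (51/16)x + 45/32
check: K g = (3/2)x^3 - (3/4)x^2 + (45/16)x - 45/32
so K g − (-1)·g = 2x^3 + 6x = f ✓


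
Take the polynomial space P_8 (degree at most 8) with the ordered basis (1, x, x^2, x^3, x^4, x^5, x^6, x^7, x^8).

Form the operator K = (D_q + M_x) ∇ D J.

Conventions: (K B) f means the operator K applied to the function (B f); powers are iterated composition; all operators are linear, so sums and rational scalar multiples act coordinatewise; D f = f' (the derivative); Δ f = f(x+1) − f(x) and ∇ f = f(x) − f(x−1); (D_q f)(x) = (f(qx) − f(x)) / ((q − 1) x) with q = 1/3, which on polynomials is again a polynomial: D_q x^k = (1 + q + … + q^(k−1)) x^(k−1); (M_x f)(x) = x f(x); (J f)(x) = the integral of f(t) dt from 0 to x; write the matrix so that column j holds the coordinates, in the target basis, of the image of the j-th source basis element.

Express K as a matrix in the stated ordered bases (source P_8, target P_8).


image of 1: 0
image of x: x
image of x^2: 2x^2 - x + 2
image of x^3: 3x^3 - 3x^2 + 5x - 3
image of x^4: 4x^4 - 6x^3 + (88/9)x^2 - 9x + 4
image of x^5: 5x^5 - 10x^4 + (470/27)x^3 - (175/9)x^2 + (43/3)x - 5
image of x^6: 6x^6 - 15x^5 + (782/27)x^4 - (335/9)x^3 + (314/9)x^2 - 21x + 6
image of x^7: 7x^7 - 21x^6 + (11053/243)x^5 - (1792/27)x^4 + (1967/27)x^3 - (518/9)x^2 + 29x - 7
image of x^8: 8x^8 - 28x^7 + (49568/729)x^6 - (27202/243)x^5 + (11312/81)x^4 - (3556/27)x^3 + (800/9)x^2 - (115/3)x + 8
each image's coordinates form column j of the matrix

the matrix is [[0, 0, 2, -3, 4, -5, 6, -7, 8]; [0, 1, -1, 5, -9, 43/3, -21, 29, -115/3]; [0, 0, 2, -3, 88/9, -175/9, 314/9, -518/9, 800/9]; [0, 0, 0, 3, -6, 470/27, -335/9, 1967/27, -3556/27]; [0, 0, 0, 0, 4, -10, 782/27, -1792/27, 11312/81]; [0, 0, 0, 0, 0, 5, -15, 11053/243, -27202/243]; [0, 0, 0, 0, 0, 0, 6, -21, 49568/729]; [0, 0, 0, 0, 0, 0, 0, 7, -28]; [0, 0, 0, 0, 0, 0, 0, 0, 8]] (rows listed top to bottom)


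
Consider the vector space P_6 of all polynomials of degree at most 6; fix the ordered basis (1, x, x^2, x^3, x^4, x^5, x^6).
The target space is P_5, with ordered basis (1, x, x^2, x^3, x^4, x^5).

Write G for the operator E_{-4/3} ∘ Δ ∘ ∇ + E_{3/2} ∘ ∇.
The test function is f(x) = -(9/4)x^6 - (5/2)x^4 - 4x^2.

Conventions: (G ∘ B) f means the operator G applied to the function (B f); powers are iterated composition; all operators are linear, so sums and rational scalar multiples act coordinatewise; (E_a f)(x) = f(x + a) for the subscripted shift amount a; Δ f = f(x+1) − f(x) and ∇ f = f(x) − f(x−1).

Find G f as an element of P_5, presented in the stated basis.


∇ f = -(27/2)x^5 + (135/4)x^4 - 55x^3 + (195/4)x^2 - (63/2)x + 35/4
Δ ∇ f = -(135/2)x^4 - (195/2)x^2 - 35/2
E_{-4/3} Δ ∇ f = -(135/2)x^4 + 360x^3 - (1635/2)x^2 + 900x - 2425/6
∇ f = -(27/2)x^5 + (135/4)x^4 - 55x^3 + (195/4)x^2 - (63/2)x + 35/4
E_{3/2} ∇ f = -(27/2)x^5 - (135/2)x^4 - (625/4)x^3 - (795/4)x^2 - (4563/32)x - 1475/32
(E_{-4/3} ∘ Δ ∘ ∇ + E_{3/2} ∘ ∇) f = -(27/2)x^5 - 135x^4 + (815/4)x^3 - (4065/4)x^2 + (24237/32)x - 43225/96

g(x) = -(27/2)x^5 - 135x^4 + (815/4)x^3 - (4065/4)x^2 + (24237/32)x - 43225/96


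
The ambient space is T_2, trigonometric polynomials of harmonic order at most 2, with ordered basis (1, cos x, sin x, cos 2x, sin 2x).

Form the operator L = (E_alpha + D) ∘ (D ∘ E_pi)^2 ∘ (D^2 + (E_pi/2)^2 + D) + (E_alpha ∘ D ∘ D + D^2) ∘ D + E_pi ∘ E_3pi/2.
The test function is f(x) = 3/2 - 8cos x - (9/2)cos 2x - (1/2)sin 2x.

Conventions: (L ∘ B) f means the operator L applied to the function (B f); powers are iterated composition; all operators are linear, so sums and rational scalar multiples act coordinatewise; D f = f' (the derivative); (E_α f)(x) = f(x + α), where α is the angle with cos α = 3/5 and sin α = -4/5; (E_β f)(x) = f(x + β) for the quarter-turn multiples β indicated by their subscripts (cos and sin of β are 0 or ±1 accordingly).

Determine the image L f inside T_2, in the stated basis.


g(x) = 3/2 - (24/5)cos x - (32/5)sin x + (613/50)cos 2x + (2109/50)sin 2x

D f = 8sin x - cos 2x + 9sin 2x
D D f = 8cos x + 18cos 2x + 2sin 2x
E_pi/2 f = 3/2 + 8sin x + (9/2)cos 2x + (1/2)sin 2x
E_pi/2 E_pi/2 f = 3/2 + 8cos x - (9/2)cos 2x - (1/2)sin 2x
D f = 8sin x - cos 2x + 9sin 2x
(D^2 + (E_pi/2)^2 + D) f = 3/2 + 16cos x + 8sin x + (25/2)cos 2x + (21/2)sin 2x
E_pi (D^2 + (E_pi/2)^2 + D) f = 3/2 - 16cos x - 8sin x + (25/2)cos 2x + (21/2)sin 2x
D E_pi (D^2 + (E_pi/2)^2 + D) f = -8cos x + 16sin x + 21cos 2x - 25sin 2x
E_pi (D ∘ E_pi) (D^2 + (E_pi/2)^2 + D) f = 8cos x - 16sin x + 21cos 2x - 25sin 2x
D E_pi (D ∘ E_pi) (D^2 + (E_pi/2)^2 + D) f = -16cos x - 8sin x - 50cos 2x - 42sin 2x
E_alpha (D ∘ E_pi)^2 (D^2 + (E_pi/2)^2 + D) f = -(16/5)cos x - (88/5)sin x + (1358/25)cos 2x - (906/25)sin 2x
D (D ∘ E_pi)^2 (D^2 + (E_pi/2)^2 + D) f = -8cos x + 16sin x - 84cos 2x + 100sin 2x
(E_alpha + D) (D ∘ E_pi)^2 (D^2 + (E_pi/2)^2 + D) f = -(56/5)cos x - (8/5)sin x - (742/25)cos 2x + (1594/25)sin 2x
D f = 8sin x - cos 2x + 9sin 2x
D D f = 8cos x + 18cos 2x + 2sin 2x
D D D f = -8sin x + 4cos 2x - 36sin 2x
E_alpha D D D f = (32/5)cos x - (24/5)sin x + (836/25)cos 2x + (348/25)sin 2x
D D f = 8cos x + 18cos 2x + 2sin 2x
D D D f = -8sin x + 4cos 2x - 36sin 2x
(E_alpha ∘ D ∘ D + D^2) D f = (32/5)cos x - (64/5)sin x + (936/25)cos 2x - (552/25)sin 2x
E_3pi/2 f = 3/2 - 8sin x + (9/2)cos 2x + (1/2)sin 2x
E_pi E_3pi/2 f = 3/2 + 8sin x + (9/2)cos 2x + (1/2)sin 2x
((E_alpha + D) ∘ (D ∘ E_pi)^2 ∘ (D^2 + (E_pi/2)^2 + D) + (E_alpha ∘ D ∘ D + D^2) ∘ D + E_pi ∘ E_3pi/2) f = 3/2 - (24/5)cos x - (32/5)sin x + (613/50)cos 2x + (2109/50)sin 2x


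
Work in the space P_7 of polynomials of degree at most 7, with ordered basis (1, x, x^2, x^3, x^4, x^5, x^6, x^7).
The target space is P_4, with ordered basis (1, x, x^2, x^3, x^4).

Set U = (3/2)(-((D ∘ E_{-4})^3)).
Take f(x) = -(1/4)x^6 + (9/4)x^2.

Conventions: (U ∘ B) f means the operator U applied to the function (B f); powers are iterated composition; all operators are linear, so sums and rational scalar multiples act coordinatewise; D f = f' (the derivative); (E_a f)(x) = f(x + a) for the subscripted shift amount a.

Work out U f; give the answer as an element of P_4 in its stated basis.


the result is g(x) = 45x^3 - 1620x^2 + 19440x - 77760

E_{-4} f = -(1/4)x^6 + 6x^5 - 60x^4 + 320x^3 - (3831/4)x^2 + 1518x - 988
D E_{-4} f = -(3/2)x^5 + 30x^4 - 240x^3 + 960x^2 - (3831/2)x + 1518
E_{-4} (D ∘ E_{-4}) f = -(3/2)x^5 + 60x^4 - 960x^3 + 7680x^2 - (61431/2)x + 49116
D E_{-4} (D ∘ E_{-4}) f = -(15/2)x^4 + 240x^3 - 2880x^2 + 15360x - 61431/2
E_{-4} (D ∘ E_{-4}) (D ∘ E_{-4}) f = -(15/2)x^4 + 360x^3 - 6480x^2 + 51840x - 311031/2
D E_{-4} (D ∘ E_{-4}) (D ∘ E_{-4}) f = -30x^3 + 1080x^2 - 12960x + 51840
(-((D ∘ E_{-4})^3)) f = 30x^3 - 1080x^2 + 12960x - 51840
((3/2)(-((D ∘ E_{-4})^3))) f = 45x^3 - 1620x^2 + 19440x - 77760


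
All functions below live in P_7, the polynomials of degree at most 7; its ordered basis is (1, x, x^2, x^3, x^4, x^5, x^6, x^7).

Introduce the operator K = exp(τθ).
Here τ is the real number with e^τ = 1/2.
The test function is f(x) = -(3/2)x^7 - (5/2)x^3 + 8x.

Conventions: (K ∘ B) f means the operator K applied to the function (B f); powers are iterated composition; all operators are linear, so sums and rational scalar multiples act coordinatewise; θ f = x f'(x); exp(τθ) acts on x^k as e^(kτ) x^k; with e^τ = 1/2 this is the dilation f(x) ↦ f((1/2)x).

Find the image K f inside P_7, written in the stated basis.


exp(τθ) x^k = e^(kτ) x^k; with e^τ = 1/2 this sends x^k to (1/2)^k x^k
x ↦ 1/2 x
x^3 ↦ 1/8 x^3
x^7 ↦ 1/128 x^7
applying this coordinatewise to f: exp(τθ) f = -(3/256)x^7 - (5/16)x^3 + 4x

the image equals g(x) = -(3/256)x^7 - (5/16)x^3 + 4x


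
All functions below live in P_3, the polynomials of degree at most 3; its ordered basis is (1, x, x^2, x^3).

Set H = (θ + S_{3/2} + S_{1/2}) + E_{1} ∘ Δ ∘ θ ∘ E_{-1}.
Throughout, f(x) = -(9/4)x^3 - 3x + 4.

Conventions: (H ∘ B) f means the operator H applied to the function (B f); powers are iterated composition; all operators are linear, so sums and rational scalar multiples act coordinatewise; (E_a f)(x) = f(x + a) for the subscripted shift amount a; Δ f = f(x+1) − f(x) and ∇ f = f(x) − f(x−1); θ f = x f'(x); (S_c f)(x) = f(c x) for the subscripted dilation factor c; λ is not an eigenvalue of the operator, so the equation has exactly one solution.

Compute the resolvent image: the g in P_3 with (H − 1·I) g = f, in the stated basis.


g(x) = -(9/22)x^3 + (81/77)x^2 - (15/28)x + 857/308

write g with unknown coordinates in the stated basis and equate coefficients in (H − 1·I) g = f
solving from the highest basis element down gives g = -(9/22)x^3 + (81/77)x^2 - (15/28)x + 857/308
check: H g = -(117/44)x^3 + (81/77)x^2 - (99/28)x + 2089/308
so H g − 1·g = -(9/4)x^3 - 3x + 4 = f ✓


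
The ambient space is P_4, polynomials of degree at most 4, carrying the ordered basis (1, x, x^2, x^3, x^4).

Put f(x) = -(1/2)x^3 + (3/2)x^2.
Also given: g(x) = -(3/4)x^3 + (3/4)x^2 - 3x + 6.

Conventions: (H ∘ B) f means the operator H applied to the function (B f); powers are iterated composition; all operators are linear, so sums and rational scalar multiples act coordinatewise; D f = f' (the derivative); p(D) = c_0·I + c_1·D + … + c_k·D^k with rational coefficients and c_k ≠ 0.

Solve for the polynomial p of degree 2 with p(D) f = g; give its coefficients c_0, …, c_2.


c_0 = 3/2, c_1 = 1, c_2 = 2

D^0 f = -(1/2)x^3 + (3/2)x^2
D^1 f = -(3/2)x^2 + 3x
D^2 f = -3x + 3
matching coefficients of g against c_0 f + c_1 Df + … from the top degree down determines the c_i
solution: c_0 = 3/2, c_1 = 1, c_2 = 2


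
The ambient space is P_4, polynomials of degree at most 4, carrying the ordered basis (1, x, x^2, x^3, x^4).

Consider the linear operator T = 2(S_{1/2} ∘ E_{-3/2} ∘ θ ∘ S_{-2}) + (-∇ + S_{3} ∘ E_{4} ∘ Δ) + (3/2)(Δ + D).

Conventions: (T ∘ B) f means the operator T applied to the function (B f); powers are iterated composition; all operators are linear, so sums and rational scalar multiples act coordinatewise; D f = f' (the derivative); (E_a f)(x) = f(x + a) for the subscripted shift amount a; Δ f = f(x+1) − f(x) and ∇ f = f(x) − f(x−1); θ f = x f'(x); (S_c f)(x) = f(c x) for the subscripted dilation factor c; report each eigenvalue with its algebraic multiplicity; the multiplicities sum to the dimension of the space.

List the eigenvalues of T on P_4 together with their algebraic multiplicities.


λ = -6 (multiplicity 1), λ = -2 (multiplicity 1), λ = 0 (multiplicity 1), λ = 4 (multiplicity 1), λ = 8 (multiplicity 1)

image of 1: 0
image of x: -2x + 9
image of x^2: 4x^2 - 14x + 95/2
image of x^3: -6x^3 + 87x^2 - (147/2)x + 447/2
image of x^4: 8x^4 + 20x^3 + 933x^2 - 130x + 2039/2
the matrix is upper triangular; its diagonal is (0, -2, 4, -6, 8)
for a triangular matrix the eigenvalues are the diagonal entries, with algebraic multiplicity their repetition count
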